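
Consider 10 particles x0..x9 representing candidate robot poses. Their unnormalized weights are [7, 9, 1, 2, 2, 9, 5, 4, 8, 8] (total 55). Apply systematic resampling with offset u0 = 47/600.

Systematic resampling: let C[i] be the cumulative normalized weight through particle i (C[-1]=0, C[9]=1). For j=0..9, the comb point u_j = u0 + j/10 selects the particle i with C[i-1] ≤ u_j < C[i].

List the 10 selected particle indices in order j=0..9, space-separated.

C = [7/55, 16/55, 17/55, 19/55, 21/55, 6/11, 7/11, 39/55, 47/55, 1]
j=0: u_0=47/600 ∈ [0, 7/55) → index 0
j=1: u_1=107/600 ∈ [7/55, 16/55) → index 1
j=2: u_2=167/600 ∈ [7/55, 16/55) → index 1
j=3: u_3=227/600 ∈ [19/55, 21/55) → index 4
j=4: u_4=287/600 ∈ [21/55, 6/11) → index 5
j=5: u_5=347/600 ∈ [6/11, 7/11) → index 6
j=6: u_6=407/600 ∈ [7/11, 39/55) → index 7
j=7: u_7=467/600 ∈ [39/55, 47/55) → index 8
j=8: u_8=527/600 ∈ [47/55, 1) → index 9
j=9: u_9=587/600 ∈ [47/55, 1) → index 9

0 1 1 4 5 6 7 8 9 9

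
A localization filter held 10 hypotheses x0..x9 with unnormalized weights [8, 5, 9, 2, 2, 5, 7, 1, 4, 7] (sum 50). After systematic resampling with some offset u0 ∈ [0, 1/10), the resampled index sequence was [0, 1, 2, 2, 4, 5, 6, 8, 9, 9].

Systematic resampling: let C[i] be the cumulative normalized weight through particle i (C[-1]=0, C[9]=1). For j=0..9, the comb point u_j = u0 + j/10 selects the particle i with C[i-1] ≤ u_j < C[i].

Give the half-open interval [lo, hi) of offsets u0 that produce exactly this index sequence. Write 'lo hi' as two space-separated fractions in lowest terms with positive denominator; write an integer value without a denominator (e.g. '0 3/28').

2/25 1/10

C = [4/25, 13/50, 11/25, 12/25, 13/25, 31/50, 19/25, 39/50, 43/50, 1]
j=0 picked index 0: u0 ∈ [0, 4/25)
j=1 picked index 1: u0 ∈ [3/50, 4/25)
j=2 picked index 2: u0 ∈ [3/50, 6/25)
j=3 picked index 2: u0 ∈ [-1/25, 7/50)
j=4 picked index 4: u0 ∈ [2/25, 3/25)
j=5 picked index 5: u0 ∈ [1/50, 3/25)
j=6 picked index 6: u0 ∈ [1/50, 4/25)
j=7 picked index 8: u0 ∈ [2/25, 4/25)
j=8 picked index 9: u0 ∈ [3/50, 1/5)
j=9 picked index 9: u0 ∈ [-1/25, 1/10)
intersection: [2/25, 1/10)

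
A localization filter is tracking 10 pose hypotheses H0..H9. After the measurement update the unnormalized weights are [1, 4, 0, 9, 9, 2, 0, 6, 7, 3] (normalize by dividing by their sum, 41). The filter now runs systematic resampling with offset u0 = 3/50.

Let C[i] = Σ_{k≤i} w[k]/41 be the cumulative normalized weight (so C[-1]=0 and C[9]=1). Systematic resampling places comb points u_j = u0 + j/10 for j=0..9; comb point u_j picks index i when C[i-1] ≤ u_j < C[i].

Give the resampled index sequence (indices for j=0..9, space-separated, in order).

C = [1/41, 5/41, 5/41, 14/41, 23/41, 25/41, 25/41, 31/41, 38/41, 1]
j=0: u_0=3/50 ∈ [1/41, 5/41) → index 1
j=1: u_1=4/25 ∈ [5/41, 14/41) → index 3
j=2: u_2=13/50 ∈ [5/41, 14/41) → index 3
j=3: u_3=9/25 ∈ [14/41, 23/41) → index 4
j=4: u_4=23/50 ∈ [14/41, 23/41) → index 4
j=5: u_5=14/25 ∈ [14/41, 23/41) → index 4
j=6: u_6=33/50 ∈ [25/41, 31/41) → index 7
j=7: u_7=19/25 ∈ [31/41, 38/41) → index 8
j=8: u_8=43/50 ∈ [31/41, 38/41) → index 8
j=9: u_9=24/25 ∈ [38/41, 1) → index 9

1 3 3 4 4 4 7 8 8 9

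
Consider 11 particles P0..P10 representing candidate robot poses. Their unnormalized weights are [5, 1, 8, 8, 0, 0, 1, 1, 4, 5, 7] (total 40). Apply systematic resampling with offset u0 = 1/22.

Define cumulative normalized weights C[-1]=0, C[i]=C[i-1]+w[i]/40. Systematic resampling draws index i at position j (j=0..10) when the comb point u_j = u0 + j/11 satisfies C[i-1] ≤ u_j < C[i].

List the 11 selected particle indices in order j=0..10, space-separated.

0 1 2 2 3 3 7 8 9 10 10

C = [1/8, 3/20, 7/20, 11/20, 11/20, 11/20, 23/40, 3/5, 7/10, 33/40, 1]
j=0: u_0=1/22 ∈ [0, 1/8) → index 0
j=1: u_1=3/22 ∈ [1/8, 3/20) → index 1
j=2: u_2=5/22 ∈ [3/20, 7/20) → index 2
j=3: u_3=7/22 ∈ [3/20, 7/20) → index 2
j=4: u_4=9/22 ∈ [7/20, 11/20) → index 3
j=5: u_5=1/2 ∈ [7/20, 11/20) → index 3
j=6: u_6=13/22 ∈ [23/40, 3/5) → index 7
j=7: u_7=15/22 ∈ [3/5, 7/10) → index 8
j=8: u_8=17/22 ∈ [7/10, 33/40) → index 9
j=9: u_9=19/22 ∈ [33/40, 1) → index 10
j=10: u_10=21/22 ∈ [33/40, 1) → index 10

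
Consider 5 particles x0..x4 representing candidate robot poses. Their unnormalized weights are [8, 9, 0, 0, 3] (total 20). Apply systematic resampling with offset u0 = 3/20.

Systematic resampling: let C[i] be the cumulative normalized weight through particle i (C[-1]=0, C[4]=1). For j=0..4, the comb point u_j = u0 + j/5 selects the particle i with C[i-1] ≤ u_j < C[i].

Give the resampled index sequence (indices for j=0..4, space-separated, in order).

0 0 1 1 4

C = [2/5, 17/20, 17/20, 17/20, 1]
j=0: u_0=3/20 ∈ [0, 2/5) → index 0
j=1: u_1=7/20 ∈ [0, 2/5) → index 0
j=2: u_2=11/20 ∈ [2/5, 17/20) → index 1
j=3: u_3=3/4 ∈ [2/5, 17/20) → index 1
j=4: u_4=19/20 ∈ [17/20, 1) → index 4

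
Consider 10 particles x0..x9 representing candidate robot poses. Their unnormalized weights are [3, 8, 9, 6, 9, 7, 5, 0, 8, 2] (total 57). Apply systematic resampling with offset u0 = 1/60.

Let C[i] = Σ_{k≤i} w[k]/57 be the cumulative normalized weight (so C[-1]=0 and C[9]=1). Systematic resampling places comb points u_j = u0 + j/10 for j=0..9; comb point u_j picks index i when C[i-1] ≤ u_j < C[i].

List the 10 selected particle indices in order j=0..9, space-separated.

0 1 2 2 3 4 5 5 6 8

C = [1/19, 11/57, 20/57, 26/57, 35/57, 14/19, 47/57, 47/57, 55/57, 1]
j=0: u_0=1/60 ∈ [0, 1/19) → index 0
j=1: u_1=7/60 ∈ [1/19, 11/57) → index 1
j=2: u_2=13/60 ∈ [11/57, 20/57) → index 2
j=3: u_3=19/60 ∈ [11/57, 20/57) → index 2
j=4: u_4=5/12 ∈ [20/57, 26/57) → index 3
j=5: u_5=31/60 ∈ [26/57, 35/57) → index 4
j=6: u_6=37/60 ∈ [35/57, 14/19) → index 5
j=7: u_7=43/60 ∈ [35/57, 14/19) → index 5
j=8: u_8=49/60 ∈ [14/19, 47/57) → index 6
j=9: u_9=11/12 ∈ [47/57, 55/57) → index 8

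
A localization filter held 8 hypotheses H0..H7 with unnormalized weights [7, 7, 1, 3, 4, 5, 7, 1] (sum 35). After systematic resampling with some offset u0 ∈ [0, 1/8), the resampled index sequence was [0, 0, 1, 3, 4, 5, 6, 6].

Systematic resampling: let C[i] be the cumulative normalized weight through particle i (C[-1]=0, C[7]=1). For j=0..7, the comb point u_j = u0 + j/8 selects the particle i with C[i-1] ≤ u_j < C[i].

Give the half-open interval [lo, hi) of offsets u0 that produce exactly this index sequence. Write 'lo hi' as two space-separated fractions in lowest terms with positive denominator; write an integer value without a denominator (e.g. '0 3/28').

3/56 3/40

C = [1/5, 2/5, 3/7, 18/35, 22/35, 27/35, 34/35, 1]
j=0 picked index 0: u0 ∈ [0, 1/5)
j=1 picked index 0: u0 ∈ [-1/8, 3/40)
j=2 picked index 1: u0 ∈ [-1/20, 3/20)
j=3 picked index 3: u0 ∈ [3/56, 39/280)
j=4 picked index 4: u0 ∈ [1/70, 9/70)
j=5 picked index 5: u0 ∈ [1/280, 41/280)
j=6 picked index 6: u0 ∈ [3/140, 31/140)
j=7 picked index 6: u0 ∈ [-29/280, 27/280)
intersection: [3/56, 3/40)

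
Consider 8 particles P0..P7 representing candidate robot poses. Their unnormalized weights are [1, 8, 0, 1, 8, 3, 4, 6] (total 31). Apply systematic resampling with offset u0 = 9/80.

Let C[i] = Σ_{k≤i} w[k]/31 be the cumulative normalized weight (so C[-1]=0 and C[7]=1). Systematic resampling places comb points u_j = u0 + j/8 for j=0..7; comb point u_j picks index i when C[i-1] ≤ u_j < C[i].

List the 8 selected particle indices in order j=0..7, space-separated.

C = [1/31, 9/31, 9/31, 10/31, 18/31, 21/31, 25/31, 1]
j=0: u_0=9/80 ∈ [1/31, 9/31) → index 1
j=1: u_1=19/80 ∈ [1/31, 9/31) → index 1
j=2: u_2=29/80 ∈ [10/31, 18/31) → index 4
j=3: u_3=39/80 ∈ [10/31, 18/31) → index 4
j=4: u_4=49/80 ∈ [18/31, 21/31) → index 5
j=5: u_5=59/80 ∈ [21/31, 25/31) → index 6
j=6: u_6=69/80 ∈ [25/31, 1) → index 7
j=7: u_7=79/80 ∈ [25/31, 1) → index 7

1 1 4 4 5 6 7 7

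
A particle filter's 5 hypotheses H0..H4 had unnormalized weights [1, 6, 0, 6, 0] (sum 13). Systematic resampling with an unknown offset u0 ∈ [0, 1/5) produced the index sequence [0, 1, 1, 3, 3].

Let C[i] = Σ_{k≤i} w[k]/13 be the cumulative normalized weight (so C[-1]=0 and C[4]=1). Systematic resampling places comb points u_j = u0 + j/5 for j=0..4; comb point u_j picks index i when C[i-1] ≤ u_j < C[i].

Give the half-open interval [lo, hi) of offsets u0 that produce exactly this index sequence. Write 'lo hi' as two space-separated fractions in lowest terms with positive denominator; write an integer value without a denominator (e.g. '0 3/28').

C = [1/13, 7/13, 7/13, 1, 1]
j=0 picked index 0: u0 ∈ [0, 1/13)
j=1 picked index 1: u0 ∈ [-8/65, 22/65)
j=2 picked index 1: u0 ∈ [-21/65, 9/65)
j=3 picked index 3: u0 ∈ [-4/65, 2/5)
j=4 picked index 3: u0 ∈ [-17/65, 1/5)
intersection: [0, 1/13)

0 1/13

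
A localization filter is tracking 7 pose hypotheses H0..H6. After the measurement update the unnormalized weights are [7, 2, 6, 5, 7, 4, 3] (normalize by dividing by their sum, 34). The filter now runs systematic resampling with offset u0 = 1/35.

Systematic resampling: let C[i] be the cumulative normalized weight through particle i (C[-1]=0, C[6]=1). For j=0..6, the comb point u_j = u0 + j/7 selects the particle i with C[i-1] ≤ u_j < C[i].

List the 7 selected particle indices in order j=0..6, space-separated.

0 0 2 3 4 4 5

C = [7/34, 9/34, 15/34, 10/17, 27/34, 31/34, 1]
j=0: u_0=1/35 ∈ [0, 7/34) → index 0
j=1: u_1=6/35 ∈ [0, 7/34) → index 0
j=2: u_2=11/35 ∈ [9/34, 15/34) → index 2
j=3: u_3=16/35 ∈ [15/34, 10/17) → index 3
j=4: u_4=3/5 ∈ [10/17, 27/34) → index 4
j=5: u_5=26/35 ∈ [10/17, 27/34) → index 4
j=6: u_6=31/35 ∈ [27/34, 31/34) → index 5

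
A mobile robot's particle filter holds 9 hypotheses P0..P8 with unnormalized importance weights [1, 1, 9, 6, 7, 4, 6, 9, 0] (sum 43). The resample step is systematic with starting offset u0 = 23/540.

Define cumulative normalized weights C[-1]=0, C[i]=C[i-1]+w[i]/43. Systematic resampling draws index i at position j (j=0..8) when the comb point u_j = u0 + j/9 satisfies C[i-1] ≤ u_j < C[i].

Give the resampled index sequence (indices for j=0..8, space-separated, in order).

1 2 3 3 4 5 6 7 7

C = [1/43, 2/43, 11/43, 17/43, 24/43, 28/43, 34/43, 1, 1]
j=0: u_0=23/540 ∈ [1/43, 2/43) → index 1
j=1: u_1=83/540 ∈ [2/43, 11/43) → index 2
j=2: u_2=143/540 ∈ [11/43, 17/43) → index 3
j=3: u_3=203/540 ∈ [11/43, 17/43) → index 3
j=4: u_4=263/540 ∈ [17/43, 24/43) → index 4
j=5: u_5=323/540 ∈ [24/43, 28/43) → index 5
j=6: u_6=383/540 ∈ [28/43, 34/43) → index 6
j=7: u_7=443/540 ∈ [34/43, 1) → index 7
j=8: u_8=503/540 ∈ [34/43, 1) → index 7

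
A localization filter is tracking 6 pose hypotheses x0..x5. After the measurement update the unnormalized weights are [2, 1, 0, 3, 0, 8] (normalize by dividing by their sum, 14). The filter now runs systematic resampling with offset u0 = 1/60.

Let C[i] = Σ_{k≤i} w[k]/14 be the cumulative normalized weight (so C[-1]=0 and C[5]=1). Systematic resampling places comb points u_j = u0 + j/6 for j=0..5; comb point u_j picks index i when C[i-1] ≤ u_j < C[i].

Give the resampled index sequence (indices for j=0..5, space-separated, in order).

0 1 3 5 5 5

C = [1/7, 3/14, 3/14, 3/7, 3/7, 1]
j=0: u_0=1/60 ∈ [0, 1/7) → index 0
j=1: u_1=11/60 ∈ [1/7, 3/14) → index 1
j=2: u_2=7/20 ∈ [3/14, 3/7) → index 3
j=3: u_3=31/60 ∈ [3/7, 1) → index 5
j=4: u_4=41/60 ∈ [3/7, 1) → index 5
j=5: u_5=17/20 ∈ [3/7, 1) → index 5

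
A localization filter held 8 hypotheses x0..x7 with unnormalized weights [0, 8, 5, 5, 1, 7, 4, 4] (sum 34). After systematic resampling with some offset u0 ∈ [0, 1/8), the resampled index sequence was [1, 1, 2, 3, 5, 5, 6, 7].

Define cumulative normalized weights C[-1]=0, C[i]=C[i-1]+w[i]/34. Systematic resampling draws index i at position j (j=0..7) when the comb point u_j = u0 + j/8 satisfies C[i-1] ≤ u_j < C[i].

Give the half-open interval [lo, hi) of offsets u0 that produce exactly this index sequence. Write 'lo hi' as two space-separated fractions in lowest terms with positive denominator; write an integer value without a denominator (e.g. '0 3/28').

1/17 15/136

C = [0, 4/17, 13/34, 9/17, 19/34, 13/17, 15/17, 1]
j=0 picked index 1: u0 ∈ [0, 4/17)
j=1 picked index 1: u0 ∈ [-1/8, 15/136)
j=2 picked index 2: u0 ∈ [-1/68, 9/68)
j=3 picked index 3: u0 ∈ [1/136, 21/136)
j=4 picked index 5: u0 ∈ [1/17, 9/34)
j=5 picked index 5: u0 ∈ [-9/136, 19/136)
j=6 picked index 6: u0 ∈ [1/68, 9/68)
j=7 picked index 7: u0 ∈ [1/136, 1/8)
intersection: [1/17, 15/136)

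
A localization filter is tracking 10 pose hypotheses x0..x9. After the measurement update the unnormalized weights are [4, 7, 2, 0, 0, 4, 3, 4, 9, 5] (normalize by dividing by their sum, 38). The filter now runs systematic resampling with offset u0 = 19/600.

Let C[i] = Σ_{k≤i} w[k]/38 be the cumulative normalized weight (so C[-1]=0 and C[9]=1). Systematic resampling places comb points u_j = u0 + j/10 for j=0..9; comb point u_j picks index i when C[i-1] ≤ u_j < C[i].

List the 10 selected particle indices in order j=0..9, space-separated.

0 1 1 2 5 7 8 8 8 9

C = [2/19, 11/38, 13/38, 13/38, 13/38, 17/38, 10/19, 12/19, 33/38, 1]
j=0: u_0=19/600 ∈ [0, 2/19) → index 0
j=1: u_1=79/600 ∈ [2/19, 11/38) → index 1
j=2: u_2=139/600 ∈ [2/19, 11/38) → index 1
j=3: u_3=199/600 ∈ [11/38, 13/38) → index 2
j=4: u_4=259/600 ∈ [13/38, 17/38) → index 5
j=5: u_5=319/600 ∈ [10/19, 12/19) → index 7
j=6: u_6=379/600 ∈ [12/19, 33/38) → index 8
j=7: u_7=439/600 ∈ [12/19, 33/38) → index 8
j=8: u_8=499/600 ∈ [12/19, 33/38) → index 8
j=9: u_9=559/600 ∈ [33/38, 1) → index 9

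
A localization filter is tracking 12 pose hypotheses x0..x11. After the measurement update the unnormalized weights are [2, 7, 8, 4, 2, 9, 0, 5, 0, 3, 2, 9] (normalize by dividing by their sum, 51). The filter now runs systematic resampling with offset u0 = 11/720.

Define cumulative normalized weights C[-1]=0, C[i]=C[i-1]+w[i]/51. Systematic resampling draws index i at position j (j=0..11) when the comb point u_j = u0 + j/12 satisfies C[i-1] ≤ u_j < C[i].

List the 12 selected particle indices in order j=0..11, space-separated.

C = [2/51, 3/17, 1/3, 7/17, 23/51, 32/51, 32/51, 37/51, 37/51, 40/51, 14/17, 1]
j=0: u_0=11/720 ∈ [0, 2/51) → index 0
j=1: u_1=71/720 ∈ [2/51, 3/17) → index 1
j=2: u_2=131/720 ∈ [3/17, 1/3) → index 2
j=3: u_3=191/720 ∈ [3/17, 1/3) → index 2
j=4: u_4=251/720 ∈ [1/3, 7/17) → index 3
j=5: u_5=311/720 ∈ [7/17, 23/51) → index 4
j=6: u_6=371/720 ∈ [23/51, 32/51) → index 5
j=7: u_7=431/720 ∈ [23/51, 32/51) → index 5
j=8: u_8=491/720 ∈ [32/51, 37/51) → index 7
j=9: u_9=551/720 ∈ [37/51, 40/51) → index 9
j=10: u_10=611/720 ∈ [14/17, 1) → index 11
j=11: u_11=671/720 ∈ [14/17, 1) → index 11

0 1 2 2 3 4 5 5 7 9 11 11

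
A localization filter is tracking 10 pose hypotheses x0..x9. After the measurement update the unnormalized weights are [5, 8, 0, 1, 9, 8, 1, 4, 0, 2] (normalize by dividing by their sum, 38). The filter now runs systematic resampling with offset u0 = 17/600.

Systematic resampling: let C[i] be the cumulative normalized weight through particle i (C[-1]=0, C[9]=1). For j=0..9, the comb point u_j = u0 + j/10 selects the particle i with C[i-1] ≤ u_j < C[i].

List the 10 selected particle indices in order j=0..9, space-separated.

C = [5/38, 13/38, 13/38, 7/19, 23/38, 31/38, 16/19, 18/19, 18/19, 1]
j=0: u_0=17/600 ∈ [0, 5/38) → index 0
j=1: u_1=77/600 ∈ [0, 5/38) → index 0
j=2: u_2=137/600 ∈ [5/38, 13/38) → index 1
j=3: u_3=197/600 ∈ [5/38, 13/38) → index 1
j=4: u_4=257/600 ∈ [7/19, 23/38) → index 4
j=5: u_5=317/600 ∈ [7/19, 23/38) → index 4
j=6: u_6=377/600 ∈ [23/38, 31/38) → index 5
j=7: u_7=437/600 ∈ [23/38, 31/38) → index 5
j=8: u_8=497/600 ∈ [31/38, 16/19) → index 6
j=9: u_9=557/600 ∈ [16/19, 18/19) → index 7

0 0 1 1 4 4 5 5 6 7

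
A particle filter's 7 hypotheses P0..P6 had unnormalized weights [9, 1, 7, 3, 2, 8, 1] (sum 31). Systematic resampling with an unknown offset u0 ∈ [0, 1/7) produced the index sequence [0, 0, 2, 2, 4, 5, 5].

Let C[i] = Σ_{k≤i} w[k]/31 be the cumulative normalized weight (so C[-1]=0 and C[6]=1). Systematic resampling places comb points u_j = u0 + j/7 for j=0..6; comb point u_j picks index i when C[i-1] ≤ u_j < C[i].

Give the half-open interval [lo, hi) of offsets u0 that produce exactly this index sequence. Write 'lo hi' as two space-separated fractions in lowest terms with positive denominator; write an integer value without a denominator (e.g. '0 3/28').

C = [9/31, 10/31, 17/31, 20/31, 22/31, 30/31, 1]
j=0 picked index 0: u0 ∈ [0, 9/31)
j=1 picked index 0: u0 ∈ [-1/7, 32/217)
j=2 picked index 2: u0 ∈ [8/217, 57/217)
j=3 picked index 2: u0 ∈ [-23/217, 26/217)
j=4 picked index 4: u0 ∈ [16/217, 30/217)
j=5 picked index 5: u0 ∈ [-1/217, 55/217)
j=6 picked index 5: u0 ∈ [-32/217, 24/217)
intersection: [16/217, 24/217)

16/217 24/217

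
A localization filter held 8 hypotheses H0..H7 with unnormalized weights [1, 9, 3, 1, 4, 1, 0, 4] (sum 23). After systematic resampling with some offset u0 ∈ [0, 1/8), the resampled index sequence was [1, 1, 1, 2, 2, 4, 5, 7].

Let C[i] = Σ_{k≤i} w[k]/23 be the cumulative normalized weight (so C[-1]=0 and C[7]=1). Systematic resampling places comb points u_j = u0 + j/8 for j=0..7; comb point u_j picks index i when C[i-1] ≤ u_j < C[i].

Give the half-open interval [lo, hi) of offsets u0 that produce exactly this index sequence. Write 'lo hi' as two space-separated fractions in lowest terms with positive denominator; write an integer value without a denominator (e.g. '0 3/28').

11/184 3/46

C = [1/23, 10/23, 13/23, 14/23, 18/23, 19/23, 19/23, 1]
j=0 picked index 1: u0 ∈ [1/23, 10/23)
j=1 picked index 1: u0 ∈ [-15/184, 57/184)
j=2 picked index 1: u0 ∈ [-19/92, 17/92)
j=3 picked index 2: u0 ∈ [11/184, 35/184)
j=4 picked index 2: u0 ∈ [-3/46, 3/46)
j=5 picked index 4: u0 ∈ [-3/184, 29/184)
j=6 picked index 5: u0 ∈ [3/92, 7/92)
j=7 picked index 7: u0 ∈ [-9/184, 1/8)
intersection: [11/184, 3/46)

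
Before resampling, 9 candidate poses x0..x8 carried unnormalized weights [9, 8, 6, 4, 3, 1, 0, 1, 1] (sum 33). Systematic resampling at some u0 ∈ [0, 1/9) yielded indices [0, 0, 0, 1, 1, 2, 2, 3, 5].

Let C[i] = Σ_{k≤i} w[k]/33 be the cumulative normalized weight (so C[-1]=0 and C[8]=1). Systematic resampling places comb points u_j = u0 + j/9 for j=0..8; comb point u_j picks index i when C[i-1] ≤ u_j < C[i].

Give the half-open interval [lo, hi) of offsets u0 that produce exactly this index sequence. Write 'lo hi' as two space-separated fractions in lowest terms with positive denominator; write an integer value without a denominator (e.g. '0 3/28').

C = [3/11, 17/33, 23/33, 9/11, 10/11, 31/33, 31/33, 32/33, 1]
j=0 picked index 0: u0 ∈ [0, 3/11)
j=1 picked index 0: u0 ∈ [-1/9, 16/99)
j=2 picked index 0: u0 ∈ [-2/9, 5/99)
j=3 picked index 1: u0 ∈ [-2/33, 2/11)
j=4 picked index 1: u0 ∈ [-17/99, 7/99)
j=5 picked index 2: u0 ∈ [-4/99, 14/99)
j=6 picked index 2: u0 ∈ [-5/33, 1/33)
j=7 picked index 3: u0 ∈ [-8/99, 4/99)
j=8 picked index 5: u0 ∈ [2/99, 5/99)
intersection: [2/99, 1/33)

2/99 1/33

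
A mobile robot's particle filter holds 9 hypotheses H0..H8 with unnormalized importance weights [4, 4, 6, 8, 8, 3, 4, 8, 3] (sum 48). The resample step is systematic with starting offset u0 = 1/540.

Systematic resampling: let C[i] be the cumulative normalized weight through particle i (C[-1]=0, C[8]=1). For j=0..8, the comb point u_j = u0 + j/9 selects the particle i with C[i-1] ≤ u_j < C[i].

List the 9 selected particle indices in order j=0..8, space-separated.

0 1 2 3 3 4 5 7 7

C = [1/12, 1/6, 7/24, 11/24, 5/8, 11/16, 37/48, 15/16, 1]
j=0: u_0=1/540 ∈ [0, 1/12) → index 0
j=1: u_1=61/540 ∈ [1/12, 1/6) → index 1
j=2: u_2=121/540 ∈ [1/6, 7/24) → index 2
j=3: u_3=181/540 ∈ [7/24, 11/24) → index 3
j=4: u_4=241/540 ∈ [7/24, 11/24) → index 3
j=5: u_5=301/540 ∈ [11/24, 5/8) → index 4
j=6: u_6=361/540 ∈ [5/8, 11/16) → index 5
j=7: u_7=421/540 ∈ [37/48, 15/16) → index 7
j=8: u_8=481/540 ∈ [37/48, 15/16) → index 7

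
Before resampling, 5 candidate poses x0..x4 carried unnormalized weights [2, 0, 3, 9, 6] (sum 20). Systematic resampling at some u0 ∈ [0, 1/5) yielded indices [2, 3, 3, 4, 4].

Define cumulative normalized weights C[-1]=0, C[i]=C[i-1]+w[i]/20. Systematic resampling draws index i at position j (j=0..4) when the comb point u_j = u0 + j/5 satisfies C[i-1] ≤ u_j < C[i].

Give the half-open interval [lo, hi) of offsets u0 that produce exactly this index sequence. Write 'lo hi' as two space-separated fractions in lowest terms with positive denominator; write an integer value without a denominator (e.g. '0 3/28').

C = [1/10, 1/10, 1/4, 7/10, 1]
j=0 picked index 2: u0 ∈ [1/10, 1/4)
j=1 picked index 3: u0 ∈ [1/20, 1/2)
j=2 picked index 3: u0 ∈ [-3/20, 3/10)
j=3 picked index 4: u0 ∈ [1/10, 2/5)
j=4 picked index 4: u0 ∈ [-1/10, 1/5)
intersection: [1/10, 1/5)

1/10 1/5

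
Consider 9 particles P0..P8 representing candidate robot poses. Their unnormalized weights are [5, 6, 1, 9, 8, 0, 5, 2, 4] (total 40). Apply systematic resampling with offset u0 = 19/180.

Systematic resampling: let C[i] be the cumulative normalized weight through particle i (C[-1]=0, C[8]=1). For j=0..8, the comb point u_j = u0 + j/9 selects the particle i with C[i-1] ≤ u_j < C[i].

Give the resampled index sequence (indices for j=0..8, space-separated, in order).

C = [1/8, 11/40, 3/10, 21/40, 29/40, 29/40, 17/20, 9/10, 1]
j=0: u_0=19/180 ∈ [0, 1/8) → index 0
j=1: u_1=13/60 ∈ [1/8, 11/40) → index 1
j=2: u_2=59/180 ∈ [3/10, 21/40) → index 3
j=3: u_3=79/180 ∈ [3/10, 21/40) → index 3
j=4: u_4=11/20 ∈ [21/40, 29/40) → index 4
j=5: u_5=119/180 ∈ [21/40, 29/40) → index 4
j=6: u_6=139/180 ∈ [29/40, 17/20) → index 6
j=7: u_7=53/60 ∈ [17/20, 9/10) → index 7
j=8: u_8=179/180 ∈ [9/10, 1) → index 8

0 1 3 3 4 4 6 7 8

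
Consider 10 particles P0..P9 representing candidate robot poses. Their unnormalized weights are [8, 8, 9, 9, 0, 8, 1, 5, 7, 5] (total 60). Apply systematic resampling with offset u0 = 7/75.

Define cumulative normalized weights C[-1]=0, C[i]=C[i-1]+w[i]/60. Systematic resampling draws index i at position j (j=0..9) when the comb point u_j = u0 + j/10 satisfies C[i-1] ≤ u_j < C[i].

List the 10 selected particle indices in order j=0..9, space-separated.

C = [2/15, 4/15, 5/12, 17/30, 17/30, 7/10, 43/60, 4/5, 11/12, 1]
j=0: u_0=7/75 ∈ [0, 2/15) → index 0
j=1: u_1=29/150 ∈ [2/15, 4/15) → index 1
j=2: u_2=22/75 ∈ [4/15, 5/12) → index 2
j=3: u_3=59/150 ∈ [4/15, 5/12) → index 2
j=4: u_4=37/75 ∈ [5/12, 17/30) → index 3
j=5: u_5=89/150 ∈ [17/30, 7/10) → index 5
j=6: u_6=52/75 ∈ [17/30, 7/10) → index 5
j=7: u_7=119/150 ∈ [43/60, 4/5) → index 7
j=8: u_8=67/75 ∈ [4/5, 11/12) → index 8
j=9: u_9=149/150 ∈ [11/12, 1) → index 9

0 1 2 2 3 5 5 7 8 9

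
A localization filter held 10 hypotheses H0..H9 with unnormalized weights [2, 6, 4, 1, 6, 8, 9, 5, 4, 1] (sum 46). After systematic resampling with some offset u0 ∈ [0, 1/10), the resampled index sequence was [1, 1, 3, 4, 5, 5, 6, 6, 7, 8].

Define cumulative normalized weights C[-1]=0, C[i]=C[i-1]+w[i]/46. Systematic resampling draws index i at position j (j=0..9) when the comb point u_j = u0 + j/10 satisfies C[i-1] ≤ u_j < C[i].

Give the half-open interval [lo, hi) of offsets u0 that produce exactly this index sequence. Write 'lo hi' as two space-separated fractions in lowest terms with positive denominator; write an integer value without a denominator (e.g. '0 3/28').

C = [1/23, 4/23, 6/23, 13/46, 19/46, 27/46, 18/23, 41/46, 45/46, 1]
j=0 picked index 1: u0 ∈ [1/23, 4/23)
j=1 picked index 1: u0 ∈ [-13/230, 17/230)
j=2 picked index 3: u0 ∈ [7/115, 19/230)
j=3 picked index 4: u0 ∈ [-2/115, 13/115)
j=4 picked index 5: u0 ∈ [3/230, 43/230)
j=5 picked index 5: u0 ∈ [-2/23, 2/23)
j=6 picked index 6: u0 ∈ [-3/230, 21/115)
j=7 picked index 6: u0 ∈ [-13/115, 19/230)
j=8 picked index 7: u0 ∈ [-2/115, 21/230)
j=9 picked index 8: u0 ∈ [-1/115, 9/115)
intersection: [7/115, 17/230)

7/115 17/230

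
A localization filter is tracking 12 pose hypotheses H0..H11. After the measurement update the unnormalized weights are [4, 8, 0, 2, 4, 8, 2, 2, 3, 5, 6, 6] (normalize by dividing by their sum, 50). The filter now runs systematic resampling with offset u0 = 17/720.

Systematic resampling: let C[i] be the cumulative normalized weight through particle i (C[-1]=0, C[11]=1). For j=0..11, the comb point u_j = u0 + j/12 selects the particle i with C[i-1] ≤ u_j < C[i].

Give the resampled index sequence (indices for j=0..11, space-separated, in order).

C = [2/25, 6/25, 6/25, 7/25, 9/25, 13/25, 14/25, 3/5, 33/50, 19/25, 22/25, 1]
j=0: u_0=17/720 ∈ [0, 2/25) → index 0
j=1: u_1=77/720 ∈ [2/25, 6/25) → index 1
j=2: u_2=137/720 ∈ [2/25, 6/25) → index 1
j=3: u_3=197/720 ∈ [6/25, 7/25) → index 3
j=4: u_4=257/720 ∈ [7/25, 9/25) → index 4
j=5: u_5=317/720 ∈ [9/25, 13/25) → index 5
j=6: u_6=377/720 ∈ [13/25, 14/25) → index 6
j=7: u_7=437/720 ∈ [3/5, 33/50) → index 8
j=8: u_8=497/720 ∈ [33/50, 19/25) → index 9
j=9: u_9=557/720 ∈ [19/25, 22/25) → index 10
j=10: u_10=617/720 ∈ [19/25, 22/25) → index 10
j=11: u_11=677/720 ∈ [22/25, 1) → index 11

0 1 1 3 4 5 6 8 9 10 10 11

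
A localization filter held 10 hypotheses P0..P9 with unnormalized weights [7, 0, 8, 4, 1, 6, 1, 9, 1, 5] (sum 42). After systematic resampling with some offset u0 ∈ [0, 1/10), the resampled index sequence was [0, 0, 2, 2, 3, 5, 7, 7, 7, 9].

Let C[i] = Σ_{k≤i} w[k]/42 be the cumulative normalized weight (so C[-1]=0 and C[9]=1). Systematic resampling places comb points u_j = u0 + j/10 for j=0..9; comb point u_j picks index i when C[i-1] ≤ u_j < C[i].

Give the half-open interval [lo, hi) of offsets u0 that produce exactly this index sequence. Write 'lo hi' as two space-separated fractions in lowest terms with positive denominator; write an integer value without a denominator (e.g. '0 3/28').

3/70 11/210

C = [1/6, 1/6, 5/14, 19/42, 10/21, 13/21, 9/14, 6/7, 37/42, 1]
j=0 picked index 0: u0 ∈ [0, 1/6)
j=1 picked index 0: u0 ∈ [-1/10, 1/15)
j=2 picked index 2: u0 ∈ [-1/30, 11/70)
j=3 picked index 2: u0 ∈ [-2/15, 2/35)
j=4 picked index 3: u0 ∈ [-3/70, 11/210)
j=5 picked index 5: u0 ∈ [-1/42, 5/42)
j=6 picked index 7: u0 ∈ [3/70, 9/35)
j=7 picked index 7: u0 ∈ [-2/35, 11/70)
j=8 picked index 7: u0 ∈ [-11/70, 2/35)
j=9 picked index 9: u0 ∈ [-2/105, 1/10)
intersection: [3/70, 11/210)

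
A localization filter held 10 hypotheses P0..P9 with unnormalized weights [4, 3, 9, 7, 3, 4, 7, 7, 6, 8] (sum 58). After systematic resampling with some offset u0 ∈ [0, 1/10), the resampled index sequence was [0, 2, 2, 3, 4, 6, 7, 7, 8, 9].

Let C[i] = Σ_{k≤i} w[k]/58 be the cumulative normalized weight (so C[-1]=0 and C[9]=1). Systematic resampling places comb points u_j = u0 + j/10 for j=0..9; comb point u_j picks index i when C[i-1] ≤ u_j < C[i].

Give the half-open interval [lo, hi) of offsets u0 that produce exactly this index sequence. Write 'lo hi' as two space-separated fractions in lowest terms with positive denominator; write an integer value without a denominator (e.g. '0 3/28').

C = [2/29, 7/58, 8/29, 23/58, 13/29, 15/29, 37/58, 22/29, 25/29, 1]
j=0 picked index 0: u0 ∈ [0, 2/29)
j=1 picked index 2: u0 ∈ [3/145, 51/290)
j=2 picked index 2: u0 ∈ [-23/290, 11/145)
j=3 picked index 3: u0 ∈ [-7/290, 14/145)
j=4 picked index 4: u0 ∈ [-1/290, 7/145)
j=5 picked index 6: u0 ∈ [1/58, 4/29)
j=6 picked index 7: u0 ∈ [11/290, 23/145)
j=7 picked index 7: u0 ∈ [-9/145, 17/290)
j=8 picked index 8: u0 ∈ [-6/145, 9/145)
j=9 picked index 9: u0 ∈ [-11/290, 1/10)
intersection: [11/290, 7/145)

11/290 7/145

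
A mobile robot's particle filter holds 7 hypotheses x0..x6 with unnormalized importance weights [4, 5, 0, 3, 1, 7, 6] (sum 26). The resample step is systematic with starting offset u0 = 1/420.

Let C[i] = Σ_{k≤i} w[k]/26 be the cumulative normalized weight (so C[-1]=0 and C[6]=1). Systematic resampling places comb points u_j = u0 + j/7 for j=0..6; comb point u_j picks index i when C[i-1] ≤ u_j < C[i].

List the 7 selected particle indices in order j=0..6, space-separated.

0 0 1 3 5 5 6

C = [2/13, 9/26, 9/26, 6/13, 1/2, 10/13, 1]
j=0: u_0=1/420 ∈ [0, 2/13) → index 0
j=1: u_1=61/420 ∈ [0, 2/13) → index 0
j=2: u_2=121/420 ∈ [2/13, 9/26) → index 1
j=3: u_3=181/420 ∈ [9/26, 6/13) → index 3
j=4: u_4=241/420 ∈ [1/2, 10/13) → index 5
j=5: u_5=43/60 ∈ [1/2, 10/13) → index 5
j=6: u_6=361/420 ∈ [10/13, 1) → index 6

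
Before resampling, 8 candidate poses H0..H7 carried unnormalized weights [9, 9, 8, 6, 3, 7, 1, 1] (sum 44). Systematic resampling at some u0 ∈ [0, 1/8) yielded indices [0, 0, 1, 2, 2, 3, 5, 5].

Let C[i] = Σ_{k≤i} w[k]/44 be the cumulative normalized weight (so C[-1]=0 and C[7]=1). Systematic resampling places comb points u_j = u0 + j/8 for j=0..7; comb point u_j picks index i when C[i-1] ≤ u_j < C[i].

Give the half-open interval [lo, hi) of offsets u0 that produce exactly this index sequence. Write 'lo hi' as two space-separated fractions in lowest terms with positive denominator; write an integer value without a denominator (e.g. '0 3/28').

1/22 7/88

C = [9/44, 9/22, 13/22, 8/11, 35/44, 21/22, 43/44, 1]
j=0 picked index 0: u0 ∈ [0, 9/44)
j=1 picked index 0: u0 ∈ [-1/8, 7/88)
j=2 picked index 1: u0 ∈ [-1/22, 7/44)
j=3 picked index 2: u0 ∈ [3/88, 19/88)
j=4 picked index 2: u0 ∈ [-1/11, 1/11)
j=5 picked index 3: u0 ∈ [-3/88, 9/88)
j=6 picked index 5: u0 ∈ [1/22, 9/44)
j=7 picked index 5: u0 ∈ [-7/88, 7/88)
intersection: [1/22, 7/88)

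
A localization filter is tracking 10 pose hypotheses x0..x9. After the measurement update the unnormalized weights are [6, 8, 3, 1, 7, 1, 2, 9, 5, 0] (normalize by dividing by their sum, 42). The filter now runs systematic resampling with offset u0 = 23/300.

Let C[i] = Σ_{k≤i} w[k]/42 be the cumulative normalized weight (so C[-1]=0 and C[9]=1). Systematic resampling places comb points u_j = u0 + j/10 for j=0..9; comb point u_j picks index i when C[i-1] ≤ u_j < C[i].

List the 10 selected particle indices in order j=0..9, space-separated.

0 1 1 2 4 4 7 7 7 8

C = [1/7, 1/3, 17/42, 3/7, 25/42, 13/21, 2/3, 37/42, 1, 1]
j=0: u_0=23/300 ∈ [0, 1/7) → index 0
j=1: u_1=53/300 ∈ [1/7, 1/3) → index 1
j=2: u_2=83/300 ∈ [1/7, 1/3) → index 1
j=3: u_3=113/300 ∈ [1/3, 17/42) → index 2
j=4: u_4=143/300 ∈ [3/7, 25/42) → index 4
j=5: u_5=173/300 ∈ [3/7, 25/42) → index 4
j=6: u_6=203/300 ∈ [2/3, 37/42) → index 7
j=7: u_7=233/300 ∈ [2/3, 37/42) → index 7
j=8: u_8=263/300 ∈ [2/3, 37/42) → index 7
j=9: u_9=293/300 ∈ [37/42, 1) → index 8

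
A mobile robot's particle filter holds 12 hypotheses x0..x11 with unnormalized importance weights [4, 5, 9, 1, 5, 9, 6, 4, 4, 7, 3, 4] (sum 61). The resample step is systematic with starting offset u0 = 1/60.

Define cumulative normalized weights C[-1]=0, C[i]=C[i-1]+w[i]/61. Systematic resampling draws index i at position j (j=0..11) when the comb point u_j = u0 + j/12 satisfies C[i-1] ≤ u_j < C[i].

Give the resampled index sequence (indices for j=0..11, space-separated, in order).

C = [4/61, 9/61, 18/61, 19/61, 24/61, 33/61, 39/61, 43/61, 47/61, 54/61, 57/61, 1]
j=0: u_0=1/60 ∈ [0, 4/61) → index 0
j=1: u_1=1/10 ∈ [4/61, 9/61) → index 1
j=2: u_2=11/60 ∈ [9/61, 18/61) → index 2
j=3: u_3=4/15 ∈ [9/61, 18/61) → index 2
j=4: u_4=7/20 ∈ [19/61, 24/61) → index 4
j=5: u_5=13/30 ∈ [24/61, 33/61) → index 5
j=6: u_6=31/60 ∈ [24/61, 33/61) → index 5
j=7: u_7=3/5 ∈ [33/61, 39/61) → index 6
j=8: u_8=41/60 ∈ [39/61, 43/61) → index 7
j=9: u_9=23/30 ∈ [43/61, 47/61) → index 8
j=10: u_10=17/20 ∈ [47/61, 54/61) → index 9
j=11: u_11=14/15 ∈ [54/61, 57/61) → index 10

0 1 2 2 4 5 5 6 7 8 9 10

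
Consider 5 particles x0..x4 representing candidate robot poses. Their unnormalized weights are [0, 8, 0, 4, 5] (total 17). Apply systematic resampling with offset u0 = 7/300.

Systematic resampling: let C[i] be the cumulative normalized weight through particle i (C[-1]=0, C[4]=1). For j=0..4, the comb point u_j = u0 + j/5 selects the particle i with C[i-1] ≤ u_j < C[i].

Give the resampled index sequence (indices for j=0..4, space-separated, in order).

C = [0, 8/17, 8/17, 12/17, 1]
j=0: u_0=7/300 ∈ [0, 8/17) → index 1
j=1: u_1=67/300 ∈ [0, 8/17) → index 1
j=2: u_2=127/300 ∈ [0, 8/17) → index 1
j=3: u_3=187/300 ∈ [8/17, 12/17) → index 3
j=4: u_4=247/300 ∈ [12/17, 1) → index 4

1 1 1 3 4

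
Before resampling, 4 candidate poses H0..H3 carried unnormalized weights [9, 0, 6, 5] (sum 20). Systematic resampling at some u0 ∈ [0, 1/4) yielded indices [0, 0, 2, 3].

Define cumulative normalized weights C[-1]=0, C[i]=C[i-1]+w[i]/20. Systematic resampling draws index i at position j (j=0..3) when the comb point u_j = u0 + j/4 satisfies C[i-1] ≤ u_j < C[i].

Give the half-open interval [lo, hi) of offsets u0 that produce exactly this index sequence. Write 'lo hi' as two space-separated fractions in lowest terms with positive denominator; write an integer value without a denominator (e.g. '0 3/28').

0 1/5

C = [9/20, 9/20, 3/4, 1]
j=0 picked index 0: u0 ∈ [0, 9/20)
j=1 picked index 0: u0 ∈ [-1/4, 1/5)
j=2 picked index 2: u0 ∈ [-1/20, 1/4)
j=3 picked index 3: u0 ∈ [0, 1/4)
intersection: [0, 1/5)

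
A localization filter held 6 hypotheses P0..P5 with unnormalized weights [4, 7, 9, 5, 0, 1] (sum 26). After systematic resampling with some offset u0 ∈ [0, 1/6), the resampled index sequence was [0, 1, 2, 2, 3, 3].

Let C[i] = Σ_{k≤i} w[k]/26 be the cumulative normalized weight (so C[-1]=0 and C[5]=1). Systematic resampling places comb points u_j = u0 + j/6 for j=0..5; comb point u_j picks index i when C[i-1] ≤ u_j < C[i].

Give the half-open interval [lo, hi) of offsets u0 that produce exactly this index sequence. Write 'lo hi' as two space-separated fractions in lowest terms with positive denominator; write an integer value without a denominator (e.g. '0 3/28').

4/39 5/39

C = [2/13, 11/26, 10/13, 25/26, 25/26, 1]
j=0 picked index 0: u0 ∈ [0, 2/13)
j=1 picked index 1: u0 ∈ [-1/78, 10/39)
j=2 picked index 2: u0 ∈ [7/78, 17/39)
j=3 picked index 2: u0 ∈ [-1/13, 7/26)
j=4 picked index 3: u0 ∈ [4/39, 23/78)
j=5 picked index 3: u0 ∈ [-5/78, 5/39)
intersection: [4/39, 5/39)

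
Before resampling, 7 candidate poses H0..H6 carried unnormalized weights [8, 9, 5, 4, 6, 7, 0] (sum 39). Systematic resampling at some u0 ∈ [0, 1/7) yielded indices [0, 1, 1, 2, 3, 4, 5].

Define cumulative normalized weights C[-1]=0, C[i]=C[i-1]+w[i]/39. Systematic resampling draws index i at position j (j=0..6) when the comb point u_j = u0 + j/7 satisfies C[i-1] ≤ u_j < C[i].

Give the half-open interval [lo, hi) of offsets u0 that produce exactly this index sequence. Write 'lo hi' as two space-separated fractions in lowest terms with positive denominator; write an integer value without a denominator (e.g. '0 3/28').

C = [8/39, 17/39, 22/39, 2/3, 32/39, 1, 1]
j=0 picked index 0: u0 ∈ [0, 8/39)
j=1 picked index 1: u0 ∈ [17/273, 80/273)
j=2 picked index 1: u0 ∈ [-22/273, 41/273)
j=3 picked index 2: u0 ∈ [2/273, 37/273)
j=4 picked index 3: u0 ∈ [-2/273, 2/21)
j=5 picked index 4: u0 ∈ [-1/21, 29/273)
j=6 picked index 5: u0 ∈ [-10/273, 1/7)
intersection: [17/273, 2/21)

17/273 2/21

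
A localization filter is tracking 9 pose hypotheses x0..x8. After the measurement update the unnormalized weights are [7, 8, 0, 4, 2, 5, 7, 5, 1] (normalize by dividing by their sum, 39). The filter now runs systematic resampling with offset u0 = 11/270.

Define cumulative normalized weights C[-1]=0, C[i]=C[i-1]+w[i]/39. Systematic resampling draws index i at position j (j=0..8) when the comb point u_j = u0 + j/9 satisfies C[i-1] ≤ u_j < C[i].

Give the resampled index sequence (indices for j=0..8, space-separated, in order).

0 0 1 1 3 5 6 6 7

C = [7/39, 5/13, 5/13, 19/39, 7/13, 2/3, 11/13, 38/39, 1]
j=0: u_0=11/270 ∈ [0, 7/39) → index 0
j=1: u_1=41/270 ∈ [0, 7/39) → index 0
j=2: u_2=71/270 ∈ [7/39, 5/13) → index 1
j=3: u_3=101/270 ∈ [7/39, 5/13) → index 1
j=4: u_4=131/270 ∈ [5/13, 19/39) → index 3
j=5: u_5=161/270 ∈ [7/13, 2/3) → index 5
j=6: u_6=191/270 ∈ [2/3, 11/13) → index 6
j=7: u_7=221/270 ∈ [2/3, 11/13) → index 6
j=8: u_8=251/270 ∈ [11/13, 38/39) → index 7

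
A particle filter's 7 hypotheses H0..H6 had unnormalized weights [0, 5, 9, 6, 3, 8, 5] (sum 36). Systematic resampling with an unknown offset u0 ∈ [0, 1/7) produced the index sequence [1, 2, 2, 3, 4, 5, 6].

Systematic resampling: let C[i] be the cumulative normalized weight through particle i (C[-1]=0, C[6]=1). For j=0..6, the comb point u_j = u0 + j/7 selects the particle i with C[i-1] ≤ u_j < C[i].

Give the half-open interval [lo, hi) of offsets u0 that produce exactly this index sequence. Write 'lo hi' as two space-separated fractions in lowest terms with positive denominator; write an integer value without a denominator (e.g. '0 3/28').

1/252 17/252

C = [0, 5/36, 7/18, 5/9, 23/36, 31/36, 1]
j=0 picked index 1: u0 ∈ [0, 5/36)
j=1 picked index 2: u0 ∈ [-1/252, 31/126)
j=2 picked index 2: u0 ∈ [-37/252, 13/126)
j=3 picked index 3: u0 ∈ [-5/126, 8/63)
j=4 picked index 4: u0 ∈ [-1/63, 17/252)
j=5 picked index 5: u0 ∈ [-19/252, 37/252)
j=6 picked index 6: u0 ∈ [1/252, 1/7)
intersection: [1/252, 17/252)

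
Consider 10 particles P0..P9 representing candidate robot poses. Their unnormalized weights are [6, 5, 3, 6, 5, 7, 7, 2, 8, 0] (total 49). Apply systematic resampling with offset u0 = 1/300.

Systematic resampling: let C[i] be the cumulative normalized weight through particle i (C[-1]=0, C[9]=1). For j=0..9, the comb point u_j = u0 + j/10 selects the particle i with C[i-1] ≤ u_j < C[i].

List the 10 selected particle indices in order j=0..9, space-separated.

C = [6/49, 11/49, 2/7, 20/49, 25/49, 32/49, 39/49, 41/49, 1, 1]
j=0: u_0=1/300 ∈ [0, 6/49) → index 0
j=1: u_1=31/300 ∈ [0, 6/49) → index 0
j=2: u_2=61/300 ∈ [6/49, 11/49) → index 1
j=3: u_3=91/300 ∈ [2/7, 20/49) → index 3
j=4: u_4=121/300 ∈ [2/7, 20/49) → index 3
j=5: u_5=151/300 ∈ [20/49, 25/49) → index 4
j=6: u_6=181/300 ∈ [25/49, 32/49) → index 5
j=7: u_7=211/300 ∈ [32/49, 39/49) → index 6
j=8: u_8=241/300 ∈ [39/49, 41/49) → index 7
j=9: u_9=271/300 ∈ [41/49, 1) → index 8

0 0 1 3 3 4 5 6 7 8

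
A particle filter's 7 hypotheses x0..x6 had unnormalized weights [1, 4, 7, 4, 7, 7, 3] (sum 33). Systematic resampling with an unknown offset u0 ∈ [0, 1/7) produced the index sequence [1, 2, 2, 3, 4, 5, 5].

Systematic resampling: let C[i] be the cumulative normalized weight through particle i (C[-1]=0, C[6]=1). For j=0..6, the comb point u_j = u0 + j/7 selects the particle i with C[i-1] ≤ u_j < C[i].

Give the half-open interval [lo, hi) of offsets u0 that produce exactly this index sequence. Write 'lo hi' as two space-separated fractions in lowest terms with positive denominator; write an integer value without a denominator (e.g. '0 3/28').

1/33 4/77

C = [1/33, 5/33, 4/11, 16/33, 23/33, 10/11, 1]
j=0 picked index 1: u0 ∈ [1/33, 5/33)
j=1 picked index 2: u0 ∈ [2/231, 17/77)
j=2 picked index 2: u0 ∈ [-31/231, 6/77)
j=3 picked index 3: u0 ∈ [-5/77, 13/231)
j=4 picked index 4: u0 ∈ [-20/231, 29/231)
j=5 picked index 5: u0 ∈ [-4/231, 15/77)
j=6 picked index 5: u0 ∈ [-37/231, 4/77)
intersection: [1/33, 4/77)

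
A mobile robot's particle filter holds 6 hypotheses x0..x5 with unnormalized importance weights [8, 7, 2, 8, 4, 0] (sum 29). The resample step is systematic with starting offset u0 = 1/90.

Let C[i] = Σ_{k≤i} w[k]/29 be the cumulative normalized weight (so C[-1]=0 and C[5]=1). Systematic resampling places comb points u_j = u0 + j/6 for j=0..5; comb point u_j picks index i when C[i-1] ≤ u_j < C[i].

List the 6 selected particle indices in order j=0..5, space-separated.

C = [8/29, 15/29, 17/29, 25/29, 1, 1]
j=0: u_0=1/90 ∈ [0, 8/29) → index 0
j=1: u_1=8/45 ∈ [0, 8/29) → index 0
j=2: u_2=31/90 ∈ [8/29, 15/29) → index 1
j=3: u_3=23/45 ∈ [8/29, 15/29) → index 1
j=4: u_4=61/90 ∈ [17/29, 25/29) → index 3
j=5: u_5=38/45 ∈ [17/29, 25/29) → index 3

0 0 1 1 3 3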